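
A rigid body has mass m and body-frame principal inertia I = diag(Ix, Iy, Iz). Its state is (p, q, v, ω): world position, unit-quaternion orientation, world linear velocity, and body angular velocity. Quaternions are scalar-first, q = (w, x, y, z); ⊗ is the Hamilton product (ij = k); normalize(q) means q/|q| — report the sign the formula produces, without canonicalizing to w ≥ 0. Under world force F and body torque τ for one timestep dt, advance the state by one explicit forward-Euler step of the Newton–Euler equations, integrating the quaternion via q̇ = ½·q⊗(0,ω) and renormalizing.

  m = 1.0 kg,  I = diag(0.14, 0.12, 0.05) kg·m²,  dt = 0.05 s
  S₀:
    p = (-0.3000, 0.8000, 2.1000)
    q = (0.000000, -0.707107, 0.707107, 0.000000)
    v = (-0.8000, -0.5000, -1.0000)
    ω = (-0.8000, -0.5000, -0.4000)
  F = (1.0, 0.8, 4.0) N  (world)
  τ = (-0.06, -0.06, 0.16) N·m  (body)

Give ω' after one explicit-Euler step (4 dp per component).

ω' = (-0.8164, -0.5370, -0.2320)

(τ − ω×Iω)/I = (-0.3286, -0.7400, 3.3600)
ω' = ω + α·dt = (-0.8164, -0.5370, -0.2320)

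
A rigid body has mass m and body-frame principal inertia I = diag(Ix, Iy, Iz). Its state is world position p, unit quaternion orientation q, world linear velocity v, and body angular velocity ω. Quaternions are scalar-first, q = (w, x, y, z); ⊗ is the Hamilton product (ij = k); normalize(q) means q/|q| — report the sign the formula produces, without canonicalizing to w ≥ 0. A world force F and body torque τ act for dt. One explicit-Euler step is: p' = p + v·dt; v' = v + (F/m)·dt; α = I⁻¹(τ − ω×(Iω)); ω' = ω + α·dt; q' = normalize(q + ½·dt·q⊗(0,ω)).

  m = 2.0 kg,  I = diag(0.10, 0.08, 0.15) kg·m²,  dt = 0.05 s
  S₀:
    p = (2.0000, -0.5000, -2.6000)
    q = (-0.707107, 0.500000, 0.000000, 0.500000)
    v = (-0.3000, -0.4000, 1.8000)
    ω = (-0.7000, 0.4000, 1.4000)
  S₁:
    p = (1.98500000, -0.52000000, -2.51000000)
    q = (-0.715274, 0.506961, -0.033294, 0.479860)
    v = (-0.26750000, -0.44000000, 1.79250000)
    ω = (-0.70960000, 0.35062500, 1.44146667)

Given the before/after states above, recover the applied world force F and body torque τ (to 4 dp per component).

F = (1.3000, -1.6000, -0.3000)
τ = (0.0200, -0.0300, 0.1300)

Δv = v₁−v₀ = (0.03250000, -0.04000000, -0.00750000)
F = m·Δv/dt = (1.3000, -1.6000, -0.3000)
ω₁ − ω₀ = (-0.00960000, -0.04937500, 0.04146667)
τ = I·(Δω/dt) + ω₀×(Iω₀) = (0.0200, -0.0300, 0.1300)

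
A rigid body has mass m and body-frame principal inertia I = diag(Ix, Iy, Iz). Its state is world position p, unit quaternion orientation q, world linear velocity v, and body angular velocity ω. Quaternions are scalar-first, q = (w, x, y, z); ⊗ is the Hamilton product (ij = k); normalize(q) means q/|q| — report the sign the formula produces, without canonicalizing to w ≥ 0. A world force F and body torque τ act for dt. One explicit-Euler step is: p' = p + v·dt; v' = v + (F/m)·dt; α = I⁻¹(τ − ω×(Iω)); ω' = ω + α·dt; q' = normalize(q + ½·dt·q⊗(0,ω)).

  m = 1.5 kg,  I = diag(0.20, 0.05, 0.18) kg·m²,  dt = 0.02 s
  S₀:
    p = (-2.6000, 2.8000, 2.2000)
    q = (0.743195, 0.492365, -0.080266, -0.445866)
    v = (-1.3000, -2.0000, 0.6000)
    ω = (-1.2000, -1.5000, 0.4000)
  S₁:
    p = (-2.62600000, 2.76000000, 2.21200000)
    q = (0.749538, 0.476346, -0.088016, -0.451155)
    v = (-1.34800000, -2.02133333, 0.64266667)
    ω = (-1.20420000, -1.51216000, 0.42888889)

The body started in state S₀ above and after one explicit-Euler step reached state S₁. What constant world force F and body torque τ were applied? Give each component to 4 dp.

F = (-3.6000, -1.6000, 3.2000)
τ = (-0.1200, -0.0400, -0.0100)

Δω = ω₁−ω₀ = (-0.00420000, -0.01216000, 0.02888889)
ω₀×(Iω₀) = (-0.0780, -0.0096, -0.2700)
I·α + gyro = (-0.1200, -0.0400, -0.0100)
Δv = v₁−v₀ = (-0.04800000, -0.02133333, 0.04266667)
m·(v₁−v₀)/dt = (-3.6000, -1.6000, 3.2000)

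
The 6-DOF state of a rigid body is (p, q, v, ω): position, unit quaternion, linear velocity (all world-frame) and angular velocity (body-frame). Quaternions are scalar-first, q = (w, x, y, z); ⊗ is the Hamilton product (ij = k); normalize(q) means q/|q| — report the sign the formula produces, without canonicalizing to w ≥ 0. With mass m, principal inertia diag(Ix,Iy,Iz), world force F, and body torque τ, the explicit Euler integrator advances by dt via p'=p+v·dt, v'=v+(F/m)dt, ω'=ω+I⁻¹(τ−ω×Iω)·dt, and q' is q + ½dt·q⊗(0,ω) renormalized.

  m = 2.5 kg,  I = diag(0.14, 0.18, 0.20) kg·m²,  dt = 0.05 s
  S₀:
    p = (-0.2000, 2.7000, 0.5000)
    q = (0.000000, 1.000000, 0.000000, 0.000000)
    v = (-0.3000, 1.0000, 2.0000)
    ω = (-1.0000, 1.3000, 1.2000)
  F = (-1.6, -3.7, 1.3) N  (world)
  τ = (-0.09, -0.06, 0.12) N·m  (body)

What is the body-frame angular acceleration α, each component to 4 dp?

α = (-0.8657, -0.7333, 0.8600)

gyro term ω×Iω = (0.0312, 0.0720, -0.0520)
(τ − ω×Iω)/I = (-0.8657, -0.7333, 0.8600)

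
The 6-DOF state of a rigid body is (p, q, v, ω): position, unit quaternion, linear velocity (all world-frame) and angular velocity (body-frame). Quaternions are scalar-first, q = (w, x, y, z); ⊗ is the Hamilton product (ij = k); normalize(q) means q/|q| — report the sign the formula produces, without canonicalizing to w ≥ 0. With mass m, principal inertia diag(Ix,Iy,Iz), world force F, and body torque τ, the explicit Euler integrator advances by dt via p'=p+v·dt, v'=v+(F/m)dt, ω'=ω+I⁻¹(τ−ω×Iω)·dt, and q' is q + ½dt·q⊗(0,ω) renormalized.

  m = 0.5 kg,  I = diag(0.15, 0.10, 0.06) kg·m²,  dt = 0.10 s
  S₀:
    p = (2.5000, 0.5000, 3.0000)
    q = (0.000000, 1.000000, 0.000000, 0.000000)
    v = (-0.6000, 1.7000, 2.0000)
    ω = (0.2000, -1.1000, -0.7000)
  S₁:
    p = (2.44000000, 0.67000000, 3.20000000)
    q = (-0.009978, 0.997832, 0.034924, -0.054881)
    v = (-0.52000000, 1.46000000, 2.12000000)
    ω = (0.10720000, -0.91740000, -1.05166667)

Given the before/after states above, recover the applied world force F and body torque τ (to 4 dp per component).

F = (0.4000, -1.2000, 0.6000)
τ = (-0.1700, 0.1700, -0.2000)

rate change Δω = (-0.09280000, 0.18260000, -0.35166667)
gyro term ω₀×Iω₀ = (-0.0308, -0.0126, 0.0110)
applied torque τ = (-0.1700, 0.1700, -0.2000)
velocity change Δv = (0.08000000, -0.24000000, 0.12000000)
F = m·Δv/dt = (0.4000, -1.2000, 0.6000)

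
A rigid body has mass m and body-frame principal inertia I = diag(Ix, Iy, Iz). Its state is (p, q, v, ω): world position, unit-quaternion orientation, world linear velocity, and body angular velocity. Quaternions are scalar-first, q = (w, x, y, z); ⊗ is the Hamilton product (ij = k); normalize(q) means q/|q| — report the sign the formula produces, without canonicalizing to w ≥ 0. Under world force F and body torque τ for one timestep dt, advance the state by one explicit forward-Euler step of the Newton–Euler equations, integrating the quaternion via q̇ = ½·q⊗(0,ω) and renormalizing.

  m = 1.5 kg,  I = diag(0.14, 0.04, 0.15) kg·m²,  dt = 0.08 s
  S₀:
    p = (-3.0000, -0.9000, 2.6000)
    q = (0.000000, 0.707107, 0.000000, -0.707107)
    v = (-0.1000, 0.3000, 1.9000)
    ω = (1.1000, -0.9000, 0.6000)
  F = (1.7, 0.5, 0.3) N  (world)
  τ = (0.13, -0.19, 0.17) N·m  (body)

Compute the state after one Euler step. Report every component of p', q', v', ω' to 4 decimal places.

gyro term ω×Iω = (-0.0594, -0.0066, 0.0990)
α = I⁻¹(τ − ω×Iω) = (1.3529, -4.5850, 0.4733)
ω' = ω + α·dt = (1.2082, -1.2668, 0.6379)
Hamilton product q⊗(0,ω) = (-0.3535535, -0.6363963, -1.2020819, -0.6363963)
updated quaternion q' = (-0.0141, 0.6804, -0.0480, -0.7312)
new position p' = (-3.0080, -0.8760, 2.7520)
new velocity v' = (-0.0093, 0.3267, 1.9160)

p' = (-3.0080, -0.8760, 2.7520)
q' = (-0.0141, 0.6804, -0.0480, -0.7312)
v' = (-0.0093, 0.3267, 1.9160)
ω' = (1.2082, -1.2668, 0.6379)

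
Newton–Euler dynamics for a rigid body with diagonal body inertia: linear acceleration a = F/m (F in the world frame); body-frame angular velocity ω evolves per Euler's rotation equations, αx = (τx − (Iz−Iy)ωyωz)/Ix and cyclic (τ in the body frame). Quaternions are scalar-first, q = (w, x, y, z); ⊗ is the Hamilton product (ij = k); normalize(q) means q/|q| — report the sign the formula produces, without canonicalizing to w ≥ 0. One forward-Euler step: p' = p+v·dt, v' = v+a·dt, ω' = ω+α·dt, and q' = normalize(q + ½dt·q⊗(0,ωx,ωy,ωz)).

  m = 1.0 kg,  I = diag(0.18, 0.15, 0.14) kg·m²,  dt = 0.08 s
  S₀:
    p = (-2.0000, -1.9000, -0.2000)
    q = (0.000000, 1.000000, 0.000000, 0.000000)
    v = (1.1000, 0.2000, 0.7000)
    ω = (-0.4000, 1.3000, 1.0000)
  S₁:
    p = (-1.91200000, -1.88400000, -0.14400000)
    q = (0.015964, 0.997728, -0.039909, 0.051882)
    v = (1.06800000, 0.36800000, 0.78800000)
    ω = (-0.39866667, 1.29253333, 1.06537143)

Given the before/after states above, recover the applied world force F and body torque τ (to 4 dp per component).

F = (-0.4000, 2.1000, 1.1000)
τ = (-0.0100, -0.0300, 0.1300)

ω₁ − ω₀ = (0.00133333, -0.00746667, 0.06537143)
gyro term ω₀×Iω₀ = (-0.0130, -0.0160, 0.0156)
applied torque τ = (-0.0100, -0.0300, 0.1300)
v₁ − v₀ = (-0.03200000, 0.16800000, 0.08800000)
m·(v₁−v₀)/dt = (-0.4000, 2.1000, 1.1000)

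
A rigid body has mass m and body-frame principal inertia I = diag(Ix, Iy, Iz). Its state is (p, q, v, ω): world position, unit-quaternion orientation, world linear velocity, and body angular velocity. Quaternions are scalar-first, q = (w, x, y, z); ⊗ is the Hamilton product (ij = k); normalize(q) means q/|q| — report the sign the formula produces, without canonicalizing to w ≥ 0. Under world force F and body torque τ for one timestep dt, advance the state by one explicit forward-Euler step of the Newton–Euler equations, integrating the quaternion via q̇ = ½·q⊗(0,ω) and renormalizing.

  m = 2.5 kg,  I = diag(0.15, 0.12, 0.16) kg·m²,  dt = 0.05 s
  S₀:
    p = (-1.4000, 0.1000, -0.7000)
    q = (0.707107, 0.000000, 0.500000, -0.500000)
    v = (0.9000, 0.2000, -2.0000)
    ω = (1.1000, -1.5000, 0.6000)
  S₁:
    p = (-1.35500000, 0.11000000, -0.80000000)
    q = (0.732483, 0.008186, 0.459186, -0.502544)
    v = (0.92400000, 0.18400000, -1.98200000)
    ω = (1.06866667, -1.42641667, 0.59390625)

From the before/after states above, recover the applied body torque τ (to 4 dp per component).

τ = (-0.1300, 0.1700, 0.0300)

ω₁ − ω₀ = (-0.03133333, 0.07358333, -0.00609375)
I·α + gyro = (-0.1300, 0.1700, 0.0300)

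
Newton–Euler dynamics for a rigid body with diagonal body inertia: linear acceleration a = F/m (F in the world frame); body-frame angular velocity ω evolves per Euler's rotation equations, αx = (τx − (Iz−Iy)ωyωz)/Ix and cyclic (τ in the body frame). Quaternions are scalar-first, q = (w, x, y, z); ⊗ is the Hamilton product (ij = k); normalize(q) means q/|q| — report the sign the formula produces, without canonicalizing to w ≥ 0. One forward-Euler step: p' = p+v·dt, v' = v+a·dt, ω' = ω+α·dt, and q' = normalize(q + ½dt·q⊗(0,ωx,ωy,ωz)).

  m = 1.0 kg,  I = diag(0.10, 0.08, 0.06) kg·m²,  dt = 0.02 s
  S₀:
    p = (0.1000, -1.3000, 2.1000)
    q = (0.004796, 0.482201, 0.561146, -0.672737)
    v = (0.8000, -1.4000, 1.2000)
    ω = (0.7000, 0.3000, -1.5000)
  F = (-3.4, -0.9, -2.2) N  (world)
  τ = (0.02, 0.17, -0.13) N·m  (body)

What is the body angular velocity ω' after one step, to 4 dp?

gyro term ω×Iω = (0.0090, -0.0420, -0.0042)
α = I⁻¹(τ − ω×Iω) = (0.1100, 2.6500, -2.0967)
ω' = ω + α·dt = (0.7022, 0.3530, -1.5419)

ω' = (0.7022, 0.3530, -1.5419)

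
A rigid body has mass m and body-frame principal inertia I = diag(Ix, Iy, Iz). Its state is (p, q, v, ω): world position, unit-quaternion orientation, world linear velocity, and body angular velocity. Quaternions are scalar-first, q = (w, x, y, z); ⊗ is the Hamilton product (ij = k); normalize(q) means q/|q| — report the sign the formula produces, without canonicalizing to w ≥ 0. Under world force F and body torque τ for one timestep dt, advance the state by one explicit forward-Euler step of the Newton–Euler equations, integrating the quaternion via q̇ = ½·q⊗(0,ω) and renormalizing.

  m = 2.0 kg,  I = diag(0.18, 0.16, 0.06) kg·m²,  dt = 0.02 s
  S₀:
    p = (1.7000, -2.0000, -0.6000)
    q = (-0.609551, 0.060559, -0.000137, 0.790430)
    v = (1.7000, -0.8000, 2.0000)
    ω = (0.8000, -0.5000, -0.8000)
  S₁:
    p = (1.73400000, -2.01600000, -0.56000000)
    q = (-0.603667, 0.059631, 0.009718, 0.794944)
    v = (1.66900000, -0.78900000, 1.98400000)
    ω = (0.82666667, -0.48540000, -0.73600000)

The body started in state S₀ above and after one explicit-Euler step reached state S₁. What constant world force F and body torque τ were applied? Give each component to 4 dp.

F = (-3.1000, 1.1000, -1.6000)
τ = (0.2000, 0.0400, 0.2000)

Δv = v₁−v₀ = (-0.03100000, 0.01100000, -0.01600000)
applied force F = (-3.1000, 1.1000, -1.6000)
rate change Δω = (0.02666667, 0.01460000, 0.06400000)
ω₀×(Iω₀) = (-0.0400, -0.0768, 0.0080)
τ = I·(Δω/dt) + ω₀×(Iω₀) = (0.2000, 0.0400, 0.2000)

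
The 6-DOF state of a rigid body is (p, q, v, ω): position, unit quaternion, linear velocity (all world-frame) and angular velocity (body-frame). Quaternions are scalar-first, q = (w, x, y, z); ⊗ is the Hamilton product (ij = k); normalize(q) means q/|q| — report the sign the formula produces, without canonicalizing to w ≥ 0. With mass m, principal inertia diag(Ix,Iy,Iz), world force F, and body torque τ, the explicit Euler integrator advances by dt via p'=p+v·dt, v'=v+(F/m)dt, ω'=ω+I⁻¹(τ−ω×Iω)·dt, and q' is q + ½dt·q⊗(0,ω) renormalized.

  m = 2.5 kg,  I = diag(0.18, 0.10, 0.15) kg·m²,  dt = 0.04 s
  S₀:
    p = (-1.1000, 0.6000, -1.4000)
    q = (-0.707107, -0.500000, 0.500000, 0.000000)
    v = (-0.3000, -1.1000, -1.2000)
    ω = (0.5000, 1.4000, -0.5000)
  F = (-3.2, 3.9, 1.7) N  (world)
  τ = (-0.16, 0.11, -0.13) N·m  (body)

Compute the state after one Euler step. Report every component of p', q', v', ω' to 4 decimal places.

p' = (-1.1120, 0.5560, -1.4480)
q' = (-0.7158, -0.5118, 0.4750, -0.0119)
v' = (-0.3512, -1.0376, -1.1728)
ω' = (0.4722, 1.4470, -0.5197)

new position p' = (-1.1120, 0.5560, -1.4480)
new velocity v' = (-0.3512, -1.0376, -1.1728)
ω×(Iω) gyroscopic = (-0.0350, -0.0075, -0.0560)
angular accel α = (-0.6944, 1.1750, -0.4933)
ω' = ω + α·dt = (0.4722, 1.4470, -0.5197)
Hamilton product q⊗(0,ω) = (-0.4500000, -0.6035535, -1.2399498, -0.5964465)
q + ½dt·q⊗(0,ω), renormalized = (-0.7158, -0.5118, 0.4750, -0.0119)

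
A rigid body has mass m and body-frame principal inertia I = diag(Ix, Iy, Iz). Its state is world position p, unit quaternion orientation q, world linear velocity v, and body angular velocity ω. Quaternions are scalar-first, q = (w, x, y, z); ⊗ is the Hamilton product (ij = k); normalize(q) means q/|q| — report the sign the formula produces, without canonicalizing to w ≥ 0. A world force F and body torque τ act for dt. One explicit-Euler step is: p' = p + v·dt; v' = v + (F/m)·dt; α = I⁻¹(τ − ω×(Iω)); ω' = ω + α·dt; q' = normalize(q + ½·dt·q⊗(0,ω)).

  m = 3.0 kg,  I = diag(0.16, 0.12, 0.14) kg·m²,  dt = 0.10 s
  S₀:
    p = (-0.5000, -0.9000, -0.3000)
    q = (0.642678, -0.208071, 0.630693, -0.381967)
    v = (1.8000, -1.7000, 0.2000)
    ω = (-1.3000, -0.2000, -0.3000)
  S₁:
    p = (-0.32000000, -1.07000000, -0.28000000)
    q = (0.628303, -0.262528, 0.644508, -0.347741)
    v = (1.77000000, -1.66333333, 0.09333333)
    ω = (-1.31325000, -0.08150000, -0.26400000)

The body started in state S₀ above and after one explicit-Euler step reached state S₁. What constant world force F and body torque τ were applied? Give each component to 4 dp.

F = (-0.9000, 1.1000, -3.2000)
τ = (-0.0200, 0.1500, 0.0400)

ω₁ − ω₀ = (-0.01325000, 0.11850000, 0.03600000)
ω₀×(Iω₀) = (0.0012, 0.0078, -0.0104)
I·α + gyro = (-0.0200, 0.1500, 0.0400)
v₁ − v₀ = (-0.03000000, 0.03666667, -0.10666667)
m·(v₁−v₀)/dt = (-0.9000, 1.1000, -3.2000)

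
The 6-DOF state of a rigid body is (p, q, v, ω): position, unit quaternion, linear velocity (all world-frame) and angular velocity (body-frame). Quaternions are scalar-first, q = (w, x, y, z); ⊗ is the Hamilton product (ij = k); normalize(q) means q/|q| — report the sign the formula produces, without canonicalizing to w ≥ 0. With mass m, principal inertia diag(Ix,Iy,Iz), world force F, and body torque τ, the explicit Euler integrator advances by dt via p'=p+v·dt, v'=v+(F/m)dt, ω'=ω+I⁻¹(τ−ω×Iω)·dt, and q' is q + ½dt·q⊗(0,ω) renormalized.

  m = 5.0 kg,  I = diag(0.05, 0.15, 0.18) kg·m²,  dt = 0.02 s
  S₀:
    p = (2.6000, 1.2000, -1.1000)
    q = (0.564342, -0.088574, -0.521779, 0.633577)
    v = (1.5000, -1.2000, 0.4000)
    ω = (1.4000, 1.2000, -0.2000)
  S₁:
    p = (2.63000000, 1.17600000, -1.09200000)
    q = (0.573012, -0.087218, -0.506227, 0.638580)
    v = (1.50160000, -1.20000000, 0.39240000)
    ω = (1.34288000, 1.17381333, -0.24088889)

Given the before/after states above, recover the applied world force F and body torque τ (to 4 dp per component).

F = (0.4000, 0.0000, -1.9000)
τ = (-0.1500, -0.1600, -0.2000)

rate change Δω = (-0.05712000, -0.02618667, -0.04088889)
I·α + gyro = (-0.1500, -0.1600, -0.2000)
velocity change Δv = (0.00160000, 0.00000000, -0.00760000)
applied force F = (0.4000, 0.0000, -1.9000)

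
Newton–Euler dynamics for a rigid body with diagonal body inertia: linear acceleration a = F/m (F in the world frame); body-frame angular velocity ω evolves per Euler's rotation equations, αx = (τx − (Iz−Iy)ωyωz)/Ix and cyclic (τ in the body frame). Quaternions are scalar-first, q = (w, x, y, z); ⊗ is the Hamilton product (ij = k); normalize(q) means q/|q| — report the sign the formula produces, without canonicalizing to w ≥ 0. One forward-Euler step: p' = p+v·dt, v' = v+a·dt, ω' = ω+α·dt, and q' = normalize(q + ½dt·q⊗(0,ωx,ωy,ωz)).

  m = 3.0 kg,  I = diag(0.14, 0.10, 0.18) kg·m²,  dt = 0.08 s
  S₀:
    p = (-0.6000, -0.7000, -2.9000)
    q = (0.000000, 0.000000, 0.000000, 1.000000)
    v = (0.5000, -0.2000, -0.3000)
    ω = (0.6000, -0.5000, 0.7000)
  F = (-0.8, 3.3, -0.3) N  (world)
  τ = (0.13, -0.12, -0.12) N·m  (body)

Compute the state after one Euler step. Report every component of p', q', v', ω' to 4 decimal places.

p' = (-0.5600, -0.7160, -2.9240)
q' = (-0.0280, 0.0200, 0.0240, 0.9991)
v' = (0.4787, -0.1120, -0.3080)
ω' = (0.6903, -0.5826, 0.6413)

a = (-0.2667, 1.1000, -0.1000)
new position p' = (-0.5600, -0.7160, -2.9240)
new velocity v' = (0.4787, -0.1120, -0.3080)
precession coupling ω×(Iω) = (-0.0280, -0.0168, 0.0120)
(τ − ω×Iω)/I = (1.1286, -1.0320, -0.7333)
ω' = ω + α·dt = (0.6903, -0.5826, 0.6413)
Hamilton product q⊗(0,ω) = (-0.7000000, 0.5000000, 0.6000000, 0.0000000)
q' = normalize(q + ½dt·q⊗(0,ω)) = (-0.0280, 0.0200, 0.0240, 0.9991)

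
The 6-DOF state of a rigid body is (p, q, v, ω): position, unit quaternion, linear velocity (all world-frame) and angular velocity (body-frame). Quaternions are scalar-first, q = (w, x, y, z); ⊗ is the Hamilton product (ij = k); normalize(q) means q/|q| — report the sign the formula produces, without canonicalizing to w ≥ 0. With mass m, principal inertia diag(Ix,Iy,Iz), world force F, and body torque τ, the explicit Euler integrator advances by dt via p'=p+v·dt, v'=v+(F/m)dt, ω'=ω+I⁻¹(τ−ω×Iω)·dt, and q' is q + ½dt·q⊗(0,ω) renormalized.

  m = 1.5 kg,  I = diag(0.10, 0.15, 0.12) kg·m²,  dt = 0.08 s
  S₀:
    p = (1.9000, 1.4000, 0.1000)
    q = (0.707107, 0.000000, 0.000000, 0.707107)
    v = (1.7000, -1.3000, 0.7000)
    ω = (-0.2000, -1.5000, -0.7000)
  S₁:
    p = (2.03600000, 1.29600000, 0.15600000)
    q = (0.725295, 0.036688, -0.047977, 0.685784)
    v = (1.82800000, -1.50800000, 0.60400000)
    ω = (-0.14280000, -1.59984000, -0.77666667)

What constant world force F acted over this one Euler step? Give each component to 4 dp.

velocity change Δv = (0.12800000, -0.20800000, -0.09600000)
applied force F = (2.4000, -3.9000, -1.8000)

F = (2.4000, -3.9000, -1.8000)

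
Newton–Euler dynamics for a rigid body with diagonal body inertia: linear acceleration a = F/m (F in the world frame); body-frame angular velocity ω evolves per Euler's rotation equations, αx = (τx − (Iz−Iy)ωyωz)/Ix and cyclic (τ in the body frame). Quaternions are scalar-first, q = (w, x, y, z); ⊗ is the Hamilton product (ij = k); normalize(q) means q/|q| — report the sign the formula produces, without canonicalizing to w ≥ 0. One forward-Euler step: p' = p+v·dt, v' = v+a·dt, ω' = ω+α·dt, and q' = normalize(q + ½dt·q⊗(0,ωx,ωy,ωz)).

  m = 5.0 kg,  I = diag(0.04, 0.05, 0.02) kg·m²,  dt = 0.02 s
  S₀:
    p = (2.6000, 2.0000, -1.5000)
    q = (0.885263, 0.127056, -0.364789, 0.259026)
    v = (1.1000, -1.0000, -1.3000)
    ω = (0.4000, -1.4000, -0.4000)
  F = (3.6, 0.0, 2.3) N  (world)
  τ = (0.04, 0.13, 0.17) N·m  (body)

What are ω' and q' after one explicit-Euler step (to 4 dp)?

ω×(Iω) gyroscopic = (-0.0168, -0.0032, -0.0056)
(τ − ω×Iω)/I = (1.4200, 2.6640, 8.7800)
new body rate ω' = (0.4284, -1.3467, -0.2244)
Hamilton product q⊗(0,ω) = (-0.4579166, 0.8626572, -1.0849354, -0.3860680)
updated quaternion q' = (0.8806, 0.1357, -0.3756, 0.2551)

ω' = (0.4284, -1.3467, -0.2244)
q' = (0.8806, 0.1357, -0.3756, 0.2551)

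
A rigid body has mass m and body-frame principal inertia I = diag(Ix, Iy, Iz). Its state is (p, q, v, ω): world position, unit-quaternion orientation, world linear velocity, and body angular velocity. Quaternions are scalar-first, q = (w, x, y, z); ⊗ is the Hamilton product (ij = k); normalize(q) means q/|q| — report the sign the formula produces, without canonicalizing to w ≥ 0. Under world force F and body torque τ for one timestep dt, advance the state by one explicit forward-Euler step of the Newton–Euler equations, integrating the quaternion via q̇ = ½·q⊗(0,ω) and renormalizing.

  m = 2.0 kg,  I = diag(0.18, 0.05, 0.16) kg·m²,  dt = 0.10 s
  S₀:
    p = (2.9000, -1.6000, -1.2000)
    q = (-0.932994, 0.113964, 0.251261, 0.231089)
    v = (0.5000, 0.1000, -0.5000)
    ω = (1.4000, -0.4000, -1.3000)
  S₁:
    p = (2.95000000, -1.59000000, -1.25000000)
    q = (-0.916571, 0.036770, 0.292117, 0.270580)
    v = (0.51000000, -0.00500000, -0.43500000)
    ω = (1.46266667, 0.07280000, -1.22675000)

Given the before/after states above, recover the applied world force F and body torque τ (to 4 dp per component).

Δv = v₁−v₀ = (0.01000000, -0.10500000, 0.06500000)
m·(v₁−v₀)/dt = (0.2000, -2.1000, 1.3000)
rate change Δω = (0.06266667, 0.47280000, 0.07325000)
ω₀×(Iω₀) = (0.0572, -0.0364, 0.0728)
I·α + gyro = (0.1700, 0.2000, 0.1900)

F = (0.2000, -2.1000, 1.3000)
τ = (0.1700, 0.2000, 0.1900)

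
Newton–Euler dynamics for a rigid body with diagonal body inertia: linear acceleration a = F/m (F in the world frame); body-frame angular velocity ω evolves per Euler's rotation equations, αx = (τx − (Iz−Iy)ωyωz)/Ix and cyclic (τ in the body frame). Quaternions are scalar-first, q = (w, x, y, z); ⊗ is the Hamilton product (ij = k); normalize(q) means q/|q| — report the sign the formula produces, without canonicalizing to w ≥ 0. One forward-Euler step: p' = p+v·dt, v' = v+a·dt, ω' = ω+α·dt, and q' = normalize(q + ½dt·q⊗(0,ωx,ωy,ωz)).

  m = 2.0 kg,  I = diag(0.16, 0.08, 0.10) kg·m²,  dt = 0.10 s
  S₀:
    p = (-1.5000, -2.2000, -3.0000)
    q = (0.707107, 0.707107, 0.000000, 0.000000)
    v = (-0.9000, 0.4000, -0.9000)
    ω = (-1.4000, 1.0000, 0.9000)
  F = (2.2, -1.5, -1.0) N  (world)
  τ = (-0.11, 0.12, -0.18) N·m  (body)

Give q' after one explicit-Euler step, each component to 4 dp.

2q̇ = q⊗(0,ω) = (0.9899498, -0.9899498, 0.0707107, 1.3435033)
q + ½dt·q⊗(0,ω), renormalized = (0.7531, 0.6545, 0.0035, 0.0669)

q' = (0.7531, 0.6545, 0.0035, 0.0669)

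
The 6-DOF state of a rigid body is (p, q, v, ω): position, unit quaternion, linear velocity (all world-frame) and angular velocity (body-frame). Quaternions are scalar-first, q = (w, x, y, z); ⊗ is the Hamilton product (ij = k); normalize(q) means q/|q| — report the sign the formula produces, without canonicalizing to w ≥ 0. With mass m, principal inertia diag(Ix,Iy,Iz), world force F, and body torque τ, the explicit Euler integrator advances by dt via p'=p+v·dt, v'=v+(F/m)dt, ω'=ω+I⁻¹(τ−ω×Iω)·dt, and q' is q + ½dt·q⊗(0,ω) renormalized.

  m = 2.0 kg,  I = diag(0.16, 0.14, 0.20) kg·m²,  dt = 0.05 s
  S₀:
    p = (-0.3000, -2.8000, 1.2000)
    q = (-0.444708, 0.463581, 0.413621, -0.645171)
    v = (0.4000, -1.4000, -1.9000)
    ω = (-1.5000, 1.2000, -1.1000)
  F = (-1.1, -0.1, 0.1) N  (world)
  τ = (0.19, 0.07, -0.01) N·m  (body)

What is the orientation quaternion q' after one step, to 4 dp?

q' = (-0.4568, 0.4875, 0.4366, -0.6026)

2q̇ = q⊗(0,ω) = (-0.5106618, 0.9862841, 0.9440460, 1.6659075)
q' = normalize(q + ½dt·q⊗(0,ω)) = (-0.4568, 0.4875, 0.4366, -0.6026)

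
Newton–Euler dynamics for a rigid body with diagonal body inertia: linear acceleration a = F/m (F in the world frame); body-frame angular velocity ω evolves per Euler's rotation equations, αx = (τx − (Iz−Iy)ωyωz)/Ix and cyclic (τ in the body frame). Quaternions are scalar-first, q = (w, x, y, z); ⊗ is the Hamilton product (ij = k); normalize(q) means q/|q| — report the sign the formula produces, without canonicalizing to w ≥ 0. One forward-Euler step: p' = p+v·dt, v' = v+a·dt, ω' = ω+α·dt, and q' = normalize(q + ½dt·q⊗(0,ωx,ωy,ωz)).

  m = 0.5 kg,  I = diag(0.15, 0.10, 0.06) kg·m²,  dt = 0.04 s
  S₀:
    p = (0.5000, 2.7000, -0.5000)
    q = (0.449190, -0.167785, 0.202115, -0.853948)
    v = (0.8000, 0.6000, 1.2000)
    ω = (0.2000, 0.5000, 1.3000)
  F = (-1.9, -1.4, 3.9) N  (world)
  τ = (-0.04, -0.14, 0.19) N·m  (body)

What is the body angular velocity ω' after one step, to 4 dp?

ω' = (0.1963, 0.4346, 1.4300)

ω×(Iω) gyroscopic = (-0.0260, 0.0234, -0.0050)
(τ − ω×Iω)/I = (-0.0933, -1.6340, 3.2500)
new body rate ω' = (0.1963, 0.4346, 1.4300)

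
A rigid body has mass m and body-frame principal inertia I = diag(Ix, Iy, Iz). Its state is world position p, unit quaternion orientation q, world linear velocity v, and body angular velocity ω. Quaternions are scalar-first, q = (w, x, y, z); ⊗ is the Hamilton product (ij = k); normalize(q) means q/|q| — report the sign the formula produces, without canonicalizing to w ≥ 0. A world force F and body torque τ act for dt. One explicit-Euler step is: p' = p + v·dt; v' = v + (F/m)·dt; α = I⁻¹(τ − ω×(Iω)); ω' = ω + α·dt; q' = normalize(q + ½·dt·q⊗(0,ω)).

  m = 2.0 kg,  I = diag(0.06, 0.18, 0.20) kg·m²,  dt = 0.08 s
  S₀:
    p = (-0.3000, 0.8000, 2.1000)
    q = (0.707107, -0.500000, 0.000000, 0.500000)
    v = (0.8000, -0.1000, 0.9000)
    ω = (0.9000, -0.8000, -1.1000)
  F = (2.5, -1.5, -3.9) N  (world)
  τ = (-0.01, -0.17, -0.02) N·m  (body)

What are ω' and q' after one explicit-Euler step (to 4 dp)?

ω×(Iω) gyroscopic = (0.0176, 0.1386, -0.0864)
α = I⁻¹(τ − ω×Iω) = (-0.4600, -1.7144, 0.3320)
ω + α·dt = (0.8632, -0.9372, -1.0734)
2q̇ = q⊗(0,ω) = (1.0000000, 1.0363963, -0.6656856, -0.3778177)
updated quaternion q' = (0.7455, -0.4576, -0.0266, 0.4839)

ω' = (0.8632, -0.9372, -1.0734)
q' = (0.7455, -0.4576, -0.0266, 0.4839)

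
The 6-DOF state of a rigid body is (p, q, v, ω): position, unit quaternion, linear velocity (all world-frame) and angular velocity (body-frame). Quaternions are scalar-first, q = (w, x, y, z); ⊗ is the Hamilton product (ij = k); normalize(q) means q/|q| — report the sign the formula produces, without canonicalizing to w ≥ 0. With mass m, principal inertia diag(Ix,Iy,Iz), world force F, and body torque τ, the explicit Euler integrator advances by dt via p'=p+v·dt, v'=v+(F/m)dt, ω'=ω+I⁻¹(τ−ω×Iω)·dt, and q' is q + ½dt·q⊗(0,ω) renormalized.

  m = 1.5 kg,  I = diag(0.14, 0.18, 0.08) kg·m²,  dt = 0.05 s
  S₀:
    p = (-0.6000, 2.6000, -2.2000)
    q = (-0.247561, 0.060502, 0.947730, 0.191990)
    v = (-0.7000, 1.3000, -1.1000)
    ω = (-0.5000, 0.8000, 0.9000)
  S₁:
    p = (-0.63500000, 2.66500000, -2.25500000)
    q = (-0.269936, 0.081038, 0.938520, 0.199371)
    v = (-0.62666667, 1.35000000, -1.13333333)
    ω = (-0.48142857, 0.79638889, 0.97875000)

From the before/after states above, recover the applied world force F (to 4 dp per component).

F = (2.2000, 1.5000, -1.0000)

Δv = v₁−v₀ = (0.07333333, 0.05000000, -0.03333333)
applied force F = (2.2000, 1.5000, -1.0000)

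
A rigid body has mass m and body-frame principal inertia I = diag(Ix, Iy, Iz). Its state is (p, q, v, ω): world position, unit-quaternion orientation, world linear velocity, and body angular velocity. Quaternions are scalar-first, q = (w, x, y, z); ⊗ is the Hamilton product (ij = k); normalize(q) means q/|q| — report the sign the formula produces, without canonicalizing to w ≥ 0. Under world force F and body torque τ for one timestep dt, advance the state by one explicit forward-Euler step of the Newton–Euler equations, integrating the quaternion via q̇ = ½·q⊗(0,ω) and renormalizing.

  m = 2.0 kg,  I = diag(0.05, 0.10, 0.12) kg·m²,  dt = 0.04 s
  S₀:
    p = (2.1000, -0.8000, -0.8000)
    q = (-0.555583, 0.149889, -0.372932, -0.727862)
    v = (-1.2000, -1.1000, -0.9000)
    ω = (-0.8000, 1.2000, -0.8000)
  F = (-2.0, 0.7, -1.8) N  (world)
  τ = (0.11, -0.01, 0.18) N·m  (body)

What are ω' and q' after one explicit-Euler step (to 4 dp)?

ω' = (-0.6966, 1.2139, -0.7240)
q' = (-0.5556, 0.1821, -0.3720, -0.7209)

ω×(Iω) gyroscopic = (-0.0192, -0.0448, -0.0480)
α = I⁻¹(τ − ω×Iω) = (2.5840, 0.3480, 1.9000)
ω + α·dt = (-0.6966, 1.2139, -0.7240)
Hamilton product q⊗(0,ω) = (-0.0148600, 1.6162464, 0.0355012, 0.3259876)
updated quaternion q' = (-0.5556, 0.1821, -0.3720, -0.7209)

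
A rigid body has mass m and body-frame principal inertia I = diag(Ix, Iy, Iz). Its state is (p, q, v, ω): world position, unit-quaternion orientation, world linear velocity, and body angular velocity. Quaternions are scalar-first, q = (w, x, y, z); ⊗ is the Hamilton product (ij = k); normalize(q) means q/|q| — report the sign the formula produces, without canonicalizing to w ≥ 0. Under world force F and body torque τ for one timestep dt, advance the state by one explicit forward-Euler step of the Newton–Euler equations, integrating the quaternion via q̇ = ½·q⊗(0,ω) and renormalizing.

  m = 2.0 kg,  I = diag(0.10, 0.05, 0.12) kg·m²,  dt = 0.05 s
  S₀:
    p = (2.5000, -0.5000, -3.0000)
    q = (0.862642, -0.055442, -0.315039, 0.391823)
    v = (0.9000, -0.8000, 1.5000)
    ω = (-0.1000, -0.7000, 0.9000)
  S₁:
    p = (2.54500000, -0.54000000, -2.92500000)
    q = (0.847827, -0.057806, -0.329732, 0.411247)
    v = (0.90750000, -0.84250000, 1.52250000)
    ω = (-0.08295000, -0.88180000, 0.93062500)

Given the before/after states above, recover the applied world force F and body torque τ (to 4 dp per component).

F = (0.3000, -1.7000, 0.9000)
τ = (-0.0100, -0.1800, 0.0700)

Δv = v₁−v₀ = (0.00750000, -0.04250000, 0.02250000)
F = m·Δv/dt = (0.3000, -1.7000, 0.9000)
Δω = ω₁−ω₀ = (0.01705000, -0.18180000, 0.03062500)
gyro term ω₀×Iω₀ = (-0.0441, 0.0018, -0.0035)
τ = I·(Δω/dt) + ω₀×(Iω₀) = (-0.0100, -0.1800, 0.0700)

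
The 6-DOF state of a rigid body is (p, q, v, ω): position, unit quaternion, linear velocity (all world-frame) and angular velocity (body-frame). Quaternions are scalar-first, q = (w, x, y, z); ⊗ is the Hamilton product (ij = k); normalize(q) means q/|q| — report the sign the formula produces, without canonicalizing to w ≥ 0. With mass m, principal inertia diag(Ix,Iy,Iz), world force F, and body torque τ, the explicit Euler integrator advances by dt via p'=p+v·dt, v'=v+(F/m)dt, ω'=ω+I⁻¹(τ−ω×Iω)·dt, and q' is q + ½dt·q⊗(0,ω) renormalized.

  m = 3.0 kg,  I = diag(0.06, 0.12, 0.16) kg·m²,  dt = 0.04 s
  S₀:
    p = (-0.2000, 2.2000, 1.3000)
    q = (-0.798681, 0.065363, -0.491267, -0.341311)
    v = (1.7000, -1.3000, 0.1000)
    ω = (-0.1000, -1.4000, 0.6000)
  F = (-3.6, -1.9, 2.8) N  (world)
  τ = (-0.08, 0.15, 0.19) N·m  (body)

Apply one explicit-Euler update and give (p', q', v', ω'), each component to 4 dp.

ω×(Iω) gyroscopic = (-0.0336, 0.0060, 0.0084)
α = I⁻¹(τ − ω×Iω) = (-0.7733, 1.2000, 1.1350)
ω + α·dt = (-0.1309, -1.3520, 0.6454)
2q̇ = q⊗(0,ω) = (-0.4764509, -0.6927275, 1.1130667, -0.6198435)
q' = normalize(q + ½dt·q⊗(0,ω)) = (-0.8078, 0.0515, -0.4688, -0.3535)
linear accel F/m = (-1.2000, -0.6333, 0.9333)
new position p' = (-0.1320, 2.1480, 1.3040)
v + (F/m)dt = (1.6520, -1.3253, 0.1373)

p' = (-0.1320, 2.1480, 1.3040)
q' = (-0.8078, 0.0515, -0.4688, -0.3535)
v' = (1.6520, -1.3253, 0.1373)
ω' = (-0.1309, -1.3520, 0.6454)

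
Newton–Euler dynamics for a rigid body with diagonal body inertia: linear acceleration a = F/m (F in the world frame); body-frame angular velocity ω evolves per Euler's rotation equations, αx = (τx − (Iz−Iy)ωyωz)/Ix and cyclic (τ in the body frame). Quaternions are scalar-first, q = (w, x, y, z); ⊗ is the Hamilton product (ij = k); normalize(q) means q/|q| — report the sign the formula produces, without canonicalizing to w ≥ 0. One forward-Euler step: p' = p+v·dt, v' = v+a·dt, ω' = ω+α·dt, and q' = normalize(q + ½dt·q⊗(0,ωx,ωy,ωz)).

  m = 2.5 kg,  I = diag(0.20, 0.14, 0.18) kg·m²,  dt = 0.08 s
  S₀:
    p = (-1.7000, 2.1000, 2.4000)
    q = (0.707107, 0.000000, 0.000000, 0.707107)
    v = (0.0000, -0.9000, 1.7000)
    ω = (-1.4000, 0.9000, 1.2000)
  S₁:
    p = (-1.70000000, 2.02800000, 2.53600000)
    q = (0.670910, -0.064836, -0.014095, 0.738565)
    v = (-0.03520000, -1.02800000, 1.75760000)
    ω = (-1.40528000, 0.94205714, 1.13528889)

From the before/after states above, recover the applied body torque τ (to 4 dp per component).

ω₁ − ω₀ = (-0.00528000, 0.04205714, -0.06471111)
I·α + gyro = (0.0300, 0.0400, -0.0700)

τ = (0.0300, 0.0400, -0.0700)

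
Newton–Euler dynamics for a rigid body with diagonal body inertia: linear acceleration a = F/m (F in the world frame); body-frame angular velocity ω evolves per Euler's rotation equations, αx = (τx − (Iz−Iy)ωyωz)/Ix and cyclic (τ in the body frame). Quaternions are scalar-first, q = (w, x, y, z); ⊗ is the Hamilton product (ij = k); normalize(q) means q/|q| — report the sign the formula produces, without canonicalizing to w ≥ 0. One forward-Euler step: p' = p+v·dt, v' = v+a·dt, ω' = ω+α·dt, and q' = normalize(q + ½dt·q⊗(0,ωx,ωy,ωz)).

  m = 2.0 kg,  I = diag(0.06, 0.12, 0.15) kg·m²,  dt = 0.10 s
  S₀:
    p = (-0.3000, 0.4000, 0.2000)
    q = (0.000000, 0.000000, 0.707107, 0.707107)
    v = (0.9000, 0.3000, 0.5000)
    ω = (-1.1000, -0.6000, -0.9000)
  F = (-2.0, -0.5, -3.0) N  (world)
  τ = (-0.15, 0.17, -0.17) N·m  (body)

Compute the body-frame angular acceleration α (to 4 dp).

precession coupling ω×(Iω) = (0.0162, -0.0891, 0.0396)
angular accel α = (-2.7700, 2.1592, -1.3973)

α = (-2.7700, 2.1592, -1.3973)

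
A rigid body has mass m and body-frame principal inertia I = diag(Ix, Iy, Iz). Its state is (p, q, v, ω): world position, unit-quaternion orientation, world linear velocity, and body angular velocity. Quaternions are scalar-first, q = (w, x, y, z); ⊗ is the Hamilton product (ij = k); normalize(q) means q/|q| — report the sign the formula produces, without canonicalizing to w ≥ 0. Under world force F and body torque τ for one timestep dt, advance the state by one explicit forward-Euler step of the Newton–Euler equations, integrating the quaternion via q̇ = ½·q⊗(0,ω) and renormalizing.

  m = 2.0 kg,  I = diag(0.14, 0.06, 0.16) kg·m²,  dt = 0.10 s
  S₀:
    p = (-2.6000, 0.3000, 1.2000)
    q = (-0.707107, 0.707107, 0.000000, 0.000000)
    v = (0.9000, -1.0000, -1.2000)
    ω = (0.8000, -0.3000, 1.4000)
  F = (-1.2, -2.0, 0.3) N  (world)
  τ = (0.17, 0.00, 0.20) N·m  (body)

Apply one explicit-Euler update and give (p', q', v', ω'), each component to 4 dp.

p' = (-2.5100, 0.2000, 1.0800)
q' = (-0.7329, 0.6766, -0.0388, -0.0599)
v' = (0.8400, -1.1000, -1.1850)
ω' = (0.9514, -0.2627, 1.5130)

p + v·dt = (-2.5100, 0.2000, 1.0800)
v' = v + a·dt = (0.8400, -1.1000, -1.1850)
ω×(Iω) gyroscopic = (-0.0420, -0.0224, 0.0192)
angular accel α = (1.5143, 0.3733, 1.1300)
new body rate ω' = (0.9514, -0.2627, 1.5130)
Hamilton product q⊗(0,ω) = (-0.5656856, -0.5656856, -0.7778177, -1.2020819)
updated quaternion q' = (-0.7329, 0.6766, -0.0388, -0.0599)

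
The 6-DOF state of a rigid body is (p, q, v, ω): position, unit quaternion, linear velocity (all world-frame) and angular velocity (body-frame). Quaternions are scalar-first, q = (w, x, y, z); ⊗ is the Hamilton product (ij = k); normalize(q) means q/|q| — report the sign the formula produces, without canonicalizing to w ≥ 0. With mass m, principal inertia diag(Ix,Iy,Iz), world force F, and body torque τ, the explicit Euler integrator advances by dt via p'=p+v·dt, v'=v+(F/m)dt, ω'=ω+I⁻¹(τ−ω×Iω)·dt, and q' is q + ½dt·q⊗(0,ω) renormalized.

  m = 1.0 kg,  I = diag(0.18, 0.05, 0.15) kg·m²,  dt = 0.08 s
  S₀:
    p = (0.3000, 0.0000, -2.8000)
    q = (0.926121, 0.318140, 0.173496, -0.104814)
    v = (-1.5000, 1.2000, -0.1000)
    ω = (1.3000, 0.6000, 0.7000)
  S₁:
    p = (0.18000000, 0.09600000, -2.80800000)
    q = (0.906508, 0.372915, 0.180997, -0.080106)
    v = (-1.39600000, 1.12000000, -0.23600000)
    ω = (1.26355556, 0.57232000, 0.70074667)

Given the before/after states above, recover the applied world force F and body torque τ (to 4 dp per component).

ω₁ − ω₀ = (-0.03644444, -0.02768000, 0.00074667)
ω₀×(Iω₀) = (0.0420, 0.0273, -0.1014)
applied torque τ = (-0.0400, 0.0100, -0.1000)
v₁ − v₀ = (0.10400000, -0.08000000, -0.13600000)
F = m·Δv/dt = (1.3000, -1.0000, -1.7000)

F = (1.3000, -1.0000, -1.7000)
τ = (-0.0400, 0.0100, -0.1000)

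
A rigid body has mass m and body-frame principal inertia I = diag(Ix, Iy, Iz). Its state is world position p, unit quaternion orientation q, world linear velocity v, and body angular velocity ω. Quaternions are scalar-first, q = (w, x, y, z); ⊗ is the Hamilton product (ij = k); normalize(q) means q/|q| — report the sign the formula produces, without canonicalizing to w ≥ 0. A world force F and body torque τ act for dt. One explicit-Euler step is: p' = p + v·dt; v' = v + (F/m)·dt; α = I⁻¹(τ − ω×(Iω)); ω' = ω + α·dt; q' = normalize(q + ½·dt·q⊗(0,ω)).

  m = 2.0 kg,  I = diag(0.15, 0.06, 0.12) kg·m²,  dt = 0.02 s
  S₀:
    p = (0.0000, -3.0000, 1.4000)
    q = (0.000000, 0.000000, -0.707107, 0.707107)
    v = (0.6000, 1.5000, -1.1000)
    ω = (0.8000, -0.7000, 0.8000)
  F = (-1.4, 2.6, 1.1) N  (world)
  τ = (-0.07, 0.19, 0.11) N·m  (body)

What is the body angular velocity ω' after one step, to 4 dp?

gyro term ω×Iω = (-0.0336, 0.0192, 0.0504)
(τ − ω×Iω)/I = (-0.2427, 2.8467, 0.4967)
ω' = ω + α·dt = (0.7951, -0.6431, 0.8099)

ω' = (0.7951, -0.6431, 0.8099)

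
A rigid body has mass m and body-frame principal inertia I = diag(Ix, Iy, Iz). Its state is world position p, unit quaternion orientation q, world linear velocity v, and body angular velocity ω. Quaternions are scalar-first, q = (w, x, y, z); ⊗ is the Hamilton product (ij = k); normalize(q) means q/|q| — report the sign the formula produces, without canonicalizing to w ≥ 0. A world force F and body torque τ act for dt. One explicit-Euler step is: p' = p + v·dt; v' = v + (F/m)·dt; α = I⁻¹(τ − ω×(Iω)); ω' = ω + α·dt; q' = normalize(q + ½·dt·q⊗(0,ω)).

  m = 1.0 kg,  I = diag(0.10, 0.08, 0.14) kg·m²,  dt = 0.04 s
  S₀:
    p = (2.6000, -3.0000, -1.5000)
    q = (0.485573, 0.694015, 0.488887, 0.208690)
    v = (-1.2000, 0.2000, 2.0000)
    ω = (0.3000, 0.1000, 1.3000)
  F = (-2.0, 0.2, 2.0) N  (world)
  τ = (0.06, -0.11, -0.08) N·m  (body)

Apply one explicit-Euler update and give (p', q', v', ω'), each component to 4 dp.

a = (-2.0000, 0.2000, 2.0000)
p + v·dt = (2.5520, -2.9920, -1.4200)
v' = v + a·dt = (-1.2800, 0.2080, 2.0800)
precession coupling ω×(Iω) = (0.0078, -0.0156, -0.0006)
(τ − ω×Iω)/I = (0.5220, -1.1800, -0.5671)
new body rate ω' = (0.3209, 0.0528, 1.2773)
2q̇ = q⊗(0,ω) = (-0.5283902, 0.7603560, -0.7910552, 0.5539803)
updated quaternion q' = (0.4748, 0.7090, 0.4729, 0.2197)

p' = (2.5520, -2.9920, -1.4200)
q' = (0.4748, 0.7090, 0.4729, 0.2197)
v' = (-1.2800, 0.2080, 2.0800)
ω' = (0.3209, 0.0528, 1.2773)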